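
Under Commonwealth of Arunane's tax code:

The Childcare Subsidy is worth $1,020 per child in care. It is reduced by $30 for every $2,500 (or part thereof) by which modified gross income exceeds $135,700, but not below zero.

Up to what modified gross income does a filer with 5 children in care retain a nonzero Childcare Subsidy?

$558,200

Full credit = 5 × $1,020 = $5,100.
After 169 increments the reduction is 169 × $30 = $5,070, leaving $30; one more increment wipes it out. Increment 169 ends at excess 169 × $2,500 = $422,500, so the highest qualifying income is $135,700 + $422,500 = $558,200.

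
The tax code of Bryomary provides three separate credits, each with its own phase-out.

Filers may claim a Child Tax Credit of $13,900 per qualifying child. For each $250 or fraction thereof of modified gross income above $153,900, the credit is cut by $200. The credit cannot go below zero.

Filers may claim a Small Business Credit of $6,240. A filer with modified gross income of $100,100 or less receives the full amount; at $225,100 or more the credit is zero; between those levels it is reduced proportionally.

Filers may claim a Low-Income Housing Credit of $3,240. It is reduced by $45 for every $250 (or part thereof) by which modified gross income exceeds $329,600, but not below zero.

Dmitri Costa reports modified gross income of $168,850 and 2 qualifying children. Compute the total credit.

$21,848

Child Tax Credit: base = 2 × $13,900 = $27,800. income exceeds $153,900 by $14,950, which is 60 full-or-partial $250 increments; reduction = 60 × $200 = $12,000, leaving $15,800.
Small Business Credit: $168,850 is $68,750 into a $125,000 phase-out range, leaving 56,250/125,000 of the credit: $6,240 × 56,250/125,000 = $2,808.
Low-Income Housing Credit: $168,850 is at or below the $329,600 threshold, so the full $3,240 applies.
Total: $15,800 + $2,808 + $3,240 = $21,848.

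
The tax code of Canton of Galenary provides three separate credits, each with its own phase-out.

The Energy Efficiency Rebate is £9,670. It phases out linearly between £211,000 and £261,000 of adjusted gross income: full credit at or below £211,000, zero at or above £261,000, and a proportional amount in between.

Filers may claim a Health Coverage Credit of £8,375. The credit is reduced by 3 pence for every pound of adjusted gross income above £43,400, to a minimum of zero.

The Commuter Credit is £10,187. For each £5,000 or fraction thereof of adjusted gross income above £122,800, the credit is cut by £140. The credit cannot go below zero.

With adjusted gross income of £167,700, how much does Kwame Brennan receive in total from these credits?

Energy Efficiency Rebate: £167,700 is at or below the £211,000 threshold, so the full £9,670 applies.
Health Coverage Credit: 3% of the £124,300 excess over £43,400 is £3,729; credit = £8,375 − £3,729 = £4,646.
Commuter Credit: income exceeds £122,800 by £44,900, which is 9 full-or-partial £5,000 increments; reduction = 9 × £140 = £1,260, leaving £8,927.
Total: £9,670 + £4,646 + £8,927 = £23,243.

£23,243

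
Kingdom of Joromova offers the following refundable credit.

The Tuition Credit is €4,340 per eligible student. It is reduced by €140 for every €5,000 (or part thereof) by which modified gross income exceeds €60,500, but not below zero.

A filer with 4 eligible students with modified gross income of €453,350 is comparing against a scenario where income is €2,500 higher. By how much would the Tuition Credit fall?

At €453,350 — base = 4 × €4,340 = €17,360. income exceeds €60,500 by €392,850, which is 79 full-or-partial €5,000 increments; reduction = 79 × €140 = €11,060, leaving €6,300.
At €455,850 — base = 4 × €4,340 = €17,360. income exceeds €60,500 by €395,350, which is 80 full-or-partial €5,000 increments; reduction = 80 × €140 = €11,200, leaving €6,160.
Lost: €6,300 − €6,160 = €140.

€140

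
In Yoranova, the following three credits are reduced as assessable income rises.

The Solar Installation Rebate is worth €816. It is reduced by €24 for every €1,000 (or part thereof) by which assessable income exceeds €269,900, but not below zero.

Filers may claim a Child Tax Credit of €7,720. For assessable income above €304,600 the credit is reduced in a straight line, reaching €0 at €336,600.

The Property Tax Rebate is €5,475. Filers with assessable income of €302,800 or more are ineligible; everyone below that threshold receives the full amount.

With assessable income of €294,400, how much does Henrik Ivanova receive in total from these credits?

Solar Installation Rebate: income exceeds €269,900 by €24,500, which is 25 full-or-partial €1,000 increments; reduction = 25 × €24 = €600, leaving €216.
Child Tax Credit: €294,400 is at or below the €304,600 threshold, so the full €7,720 applies.
Property Tax Rebate: €294,400 is below the €302,800 cutoff, so the full €5,475 applies.
Total: €216 + €7,720 + €5,475 = €13,411.

€13,411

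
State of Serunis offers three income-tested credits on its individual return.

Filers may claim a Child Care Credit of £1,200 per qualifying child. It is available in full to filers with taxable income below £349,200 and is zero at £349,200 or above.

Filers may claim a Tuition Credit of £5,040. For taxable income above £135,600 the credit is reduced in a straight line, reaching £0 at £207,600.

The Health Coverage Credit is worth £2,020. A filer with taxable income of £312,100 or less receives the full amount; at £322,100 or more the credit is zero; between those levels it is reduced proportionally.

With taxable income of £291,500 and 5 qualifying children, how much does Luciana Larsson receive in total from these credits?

£8,020

Child Care Credit: base = 5 × £1,200 = £6,000. £291,500 is below the £349,200 cutoff, so the full £6,000 applies.
Tuition Credit: £291,500 is at or above £207,600, so the credit is £0.
Health Coverage Credit: £291,500 is at or below the £312,100 threshold, so the full £2,020 applies.
Total: £6,000 + £0 + £2,020 = £8,020.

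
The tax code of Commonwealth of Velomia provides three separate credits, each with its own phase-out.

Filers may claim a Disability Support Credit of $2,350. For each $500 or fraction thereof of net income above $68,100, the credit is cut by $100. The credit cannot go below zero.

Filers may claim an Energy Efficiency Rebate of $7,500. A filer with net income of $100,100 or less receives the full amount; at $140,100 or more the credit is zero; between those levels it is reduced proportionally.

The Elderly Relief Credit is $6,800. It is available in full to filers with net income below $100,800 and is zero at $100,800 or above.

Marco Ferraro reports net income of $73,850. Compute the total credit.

Disability Support Credit: income exceeds $68,100 by $5,750, which is 12 full-or-partial $500 increments; reduction = 12 × $100 = $1,200, leaving $1,150.
Energy Efficiency Rebate: $73,850 is at or below the $100,100 threshold, so the full $7,500 applies.
Elderly Relief Credit: $73,850 is below the $100,800 cutoff, so the full $6,800 applies.
Total: $1,150 + $7,500 + $6,800 = $15,450.

$15,450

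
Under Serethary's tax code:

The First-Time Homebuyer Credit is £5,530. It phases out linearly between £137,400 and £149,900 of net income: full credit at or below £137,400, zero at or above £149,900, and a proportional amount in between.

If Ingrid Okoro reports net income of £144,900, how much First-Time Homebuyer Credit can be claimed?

£2,212

First-Time Homebuyer Credit: £144,900 is £7,500 into a £12,500 phase-out range, leaving 5,000/12,500 of the credit: £5,530 × 5,000/12,500 = £2,212.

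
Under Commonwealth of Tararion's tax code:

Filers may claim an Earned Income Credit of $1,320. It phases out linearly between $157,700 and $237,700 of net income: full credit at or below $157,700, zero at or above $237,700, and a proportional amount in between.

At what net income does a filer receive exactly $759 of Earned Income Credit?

$759 is 759/1,320 of the full $1,320, so 561/1,320 of the $80,000 range has been used: income = $157,700 + $80,000 × 561/1,320 = $191,700.

$191,700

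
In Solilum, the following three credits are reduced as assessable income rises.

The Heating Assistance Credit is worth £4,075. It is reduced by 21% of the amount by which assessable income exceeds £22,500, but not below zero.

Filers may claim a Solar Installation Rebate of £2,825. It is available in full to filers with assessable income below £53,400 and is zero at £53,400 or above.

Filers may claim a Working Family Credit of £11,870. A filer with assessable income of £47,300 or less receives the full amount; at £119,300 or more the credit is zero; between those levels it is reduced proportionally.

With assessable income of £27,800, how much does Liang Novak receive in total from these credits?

£17,657

Heating Assistance Credit: 21% of the £5,300 excess over £22,500 is £1,113; credit = £4,075 − £1,113 = £2,962.
Solar Installation Rebate: £27,800 is below the £53,400 cutoff, so the full £2,825 applies.
Working Family Credit: £27,800 is at or below the £47,300 threshold, so the full £11,870 applies.
Total: £2,962 + £2,825 + £11,870 = £17,657.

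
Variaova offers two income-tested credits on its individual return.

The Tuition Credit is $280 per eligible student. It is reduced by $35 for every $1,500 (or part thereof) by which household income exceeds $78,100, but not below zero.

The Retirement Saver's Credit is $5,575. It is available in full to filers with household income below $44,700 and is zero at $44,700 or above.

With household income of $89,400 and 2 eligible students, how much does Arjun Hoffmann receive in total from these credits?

Tuition Credit: base = 2 × $280 = $560. income exceeds $78,100 by $11,300, which is 8 full-or-partial $1,500 increments; reduction = 8 × $35 = $280, leaving $280.
Retirement Saver's Credit: $89,400 meets or exceeds the $44,700 cutoff, so the credit is $0.
Total: $280 + $0 = $280.

$280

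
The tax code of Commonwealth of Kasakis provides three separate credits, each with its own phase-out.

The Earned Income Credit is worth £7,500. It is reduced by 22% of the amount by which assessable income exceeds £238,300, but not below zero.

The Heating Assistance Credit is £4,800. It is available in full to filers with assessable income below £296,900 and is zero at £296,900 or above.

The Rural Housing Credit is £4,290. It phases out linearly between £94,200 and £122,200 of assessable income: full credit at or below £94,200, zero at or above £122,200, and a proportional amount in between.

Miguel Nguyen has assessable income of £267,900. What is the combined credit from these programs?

Earned Income Credit: 22% of the £29,600 excess over £238,300 is £6,512; credit = £7,500 − £6,512 = £988.
Heating Assistance Credit: £267,900 is below the £296,900 cutoff, so the full £4,800 applies.
Rural Housing Credit: £267,900 is at or above £122,200, so the credit is £0.
Total: £988 + £4,800 + £0 = £5,788.

£5,788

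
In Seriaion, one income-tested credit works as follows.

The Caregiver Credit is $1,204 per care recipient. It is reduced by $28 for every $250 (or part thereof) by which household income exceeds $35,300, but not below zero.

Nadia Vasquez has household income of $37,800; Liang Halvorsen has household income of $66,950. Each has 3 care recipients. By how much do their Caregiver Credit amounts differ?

$3,276

Nadia ($37,800): Caregiver Credit: base = 3 × $1,204 = $3,612. income exceeds $35,300 by $2,500, which is 10 full-or-partial $250 increments; reduction = 10 × $28 = $280, leaving $3,332.
Liang ($66,950): Caregiver Credit: base = 3 × $1,204 = $3,612. income exceeds $35,300 by $31,650, which is 127 full-or-partial $250 increments; reduction = 127 × $28 = $3,556, leaving $56.
Difference: |$3,332 − $56| = $3,276.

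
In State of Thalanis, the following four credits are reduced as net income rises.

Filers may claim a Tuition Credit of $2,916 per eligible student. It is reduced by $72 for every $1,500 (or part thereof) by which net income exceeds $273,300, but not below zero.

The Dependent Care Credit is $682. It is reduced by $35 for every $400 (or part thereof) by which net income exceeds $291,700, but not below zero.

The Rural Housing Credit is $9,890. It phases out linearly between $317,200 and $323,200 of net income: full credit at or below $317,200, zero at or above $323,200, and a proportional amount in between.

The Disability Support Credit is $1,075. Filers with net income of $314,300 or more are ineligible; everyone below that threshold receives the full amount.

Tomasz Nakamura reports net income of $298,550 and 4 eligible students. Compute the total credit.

Tuition Credit: base = 4 × $2,916 = $11,664. income exceeds $273,300 by $25,250, which is 17 full-or-partial $1,500 increments; reduction = 17 × $72 = $1,224, leaving $10,440.
Dependent Care Credit: income exceeds $291,700 by $6,850, which is 18 full-or-partial $400 increments; reduction = 18 × $35 = $630, leaving $52.
Rural Housing Credit: $298,550 is at or below the $317,200 threshold, so the full $9,890 applies.
Disability Support Credit: $298,550 is below the $314,300 cutoff, so the full $1,075 applies.
Total: $10,440 + $52 + $9,890 + $1,075 = $21,457.

$21,457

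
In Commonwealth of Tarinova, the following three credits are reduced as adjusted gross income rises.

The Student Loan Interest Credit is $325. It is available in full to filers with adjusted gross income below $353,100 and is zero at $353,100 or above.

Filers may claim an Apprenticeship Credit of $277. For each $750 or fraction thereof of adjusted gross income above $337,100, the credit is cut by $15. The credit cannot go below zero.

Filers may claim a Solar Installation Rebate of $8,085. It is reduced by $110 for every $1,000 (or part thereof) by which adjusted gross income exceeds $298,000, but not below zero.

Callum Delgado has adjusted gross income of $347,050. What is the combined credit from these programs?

$2,977

Student Loan Interest Credit: $347,050 is below the $353,100 cutoff, so the full $325 applies.
Apprenticeship Credit: income exceeds $337,100 by $9,950, which is 14 full-or-partial $750 increments; reduction = 14 × $15 = $210, leaving $67.
Solar Installation Rebate: income exceeds $298,000 by $49,050, which is 50 full-or-partial $1,000 increments; reduction = 50 × $110 = $5,500, leaving $2,585.
Total: $325 + $67 + $2,585 = $2,977.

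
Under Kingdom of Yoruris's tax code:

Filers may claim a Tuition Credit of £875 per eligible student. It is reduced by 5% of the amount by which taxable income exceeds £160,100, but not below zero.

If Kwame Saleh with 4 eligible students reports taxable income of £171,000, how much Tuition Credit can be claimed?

Tuition Credit: base = 4 × £875 = £3,500. 5% of the £10,900 excess over £160,100 is £545; credit = £3,500 − £545 = £2,955.

£2,955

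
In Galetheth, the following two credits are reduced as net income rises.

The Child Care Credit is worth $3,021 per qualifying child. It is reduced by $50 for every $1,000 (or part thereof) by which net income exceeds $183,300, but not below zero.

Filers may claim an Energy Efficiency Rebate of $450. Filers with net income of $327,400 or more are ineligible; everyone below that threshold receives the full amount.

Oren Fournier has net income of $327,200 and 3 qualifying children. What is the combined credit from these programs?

Child Care Credit: base = 3 × $3,021 = $9,063. income exceeds $183,300 by $143,900, which is 144 full-or-partial $1,000 increments; reduction = 144 × $50 = $7,200, leaving $1,863.
Energy Efficiency Rebate: $327,200 is below the $327,400 cutoff, so the full $450 applies.
Total: $1,863 + $450 = $2,313.

$2,313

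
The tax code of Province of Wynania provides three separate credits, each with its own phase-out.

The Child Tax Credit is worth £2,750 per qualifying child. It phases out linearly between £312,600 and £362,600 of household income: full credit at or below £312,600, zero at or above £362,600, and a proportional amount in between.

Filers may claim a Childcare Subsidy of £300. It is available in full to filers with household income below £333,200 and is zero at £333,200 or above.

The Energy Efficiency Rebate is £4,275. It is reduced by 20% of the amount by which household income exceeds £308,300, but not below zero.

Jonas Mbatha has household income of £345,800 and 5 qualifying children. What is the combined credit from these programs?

£4,620

Child Tax Credit: base = 5 × £2,750 = £13,750. £345,800 is £33,200 into a £50,000 phase-out range, leaving 16,800/50,000 of the credit: £13,750 × 16,800/50,000 = £4,620.
Childcare Subsidy: £345,800 meets or exceeds the £333,200 cutoff, so the credit is £0.
Energy Efficiency Rebate: 20% of the £37,500 excess over £308,300 is £7,500 ≥ base, so the credit is £0.
Total: £4,620 + £0 + £0 = £4,620.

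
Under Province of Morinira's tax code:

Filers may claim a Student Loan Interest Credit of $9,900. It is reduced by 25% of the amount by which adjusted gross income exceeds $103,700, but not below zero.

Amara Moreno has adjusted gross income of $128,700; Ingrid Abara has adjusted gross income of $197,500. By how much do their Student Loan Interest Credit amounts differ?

Amara ($128,700): Student Loan Interest Credit: 25% of the $25,000 excess over $103,700 is $6,250; credit = $9,900 − $6,250 = $3,650.
Ingrid ($197,500): Student Loan Interest Credit: 25% of the $93,800 excess over $103,700 is $23,450 ≥ base, so the credit is $0.
Difference: |$3,650 − $0| = $3,650.

$3,650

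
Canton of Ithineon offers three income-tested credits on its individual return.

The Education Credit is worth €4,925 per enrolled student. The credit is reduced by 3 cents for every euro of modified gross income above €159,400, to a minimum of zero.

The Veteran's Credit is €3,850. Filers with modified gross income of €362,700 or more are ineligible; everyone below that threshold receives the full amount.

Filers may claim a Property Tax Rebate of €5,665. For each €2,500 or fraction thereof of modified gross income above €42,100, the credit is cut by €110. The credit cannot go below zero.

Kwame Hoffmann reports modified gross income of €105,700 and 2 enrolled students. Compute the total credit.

€16,505

Education Credit: base = 2 × €4,925 = €9,850. €105,700 is at or below the €159,400 threshold, so the full €9,850 applies.
Veteran's Credit: €105,700 is below the €362,700 cutoff, so the full €3,850 applies.
Property Tax Rebate: income exceeds €42,100 by €63,600, which is 26 full-or-partial €2,500 increments; reduction = 26 × €110 = €2,860, leaving €2,805.
Total: €9,850 + €3,850 + €2,805 = €16,505.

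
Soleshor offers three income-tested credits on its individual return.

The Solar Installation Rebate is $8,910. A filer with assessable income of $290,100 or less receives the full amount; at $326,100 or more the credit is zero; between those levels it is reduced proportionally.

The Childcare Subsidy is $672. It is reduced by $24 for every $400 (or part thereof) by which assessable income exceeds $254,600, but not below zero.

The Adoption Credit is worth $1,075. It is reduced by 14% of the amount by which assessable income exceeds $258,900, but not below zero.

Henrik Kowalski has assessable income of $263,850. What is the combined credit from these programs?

$9,388

Solar Installation Rebate: $263,850 is at or below the $290,100 threshold, so the full $8,910 applies.
Childcare Subsidy: income exceeds $254,600 by $9,250, which is 24 full-or-partial $400 increments; reduction = 24 × $24 = $576, leaving $96.
Adoption Credit: 14% of the $4,950 excess over $258,900 is $693; credit = $1,075 − $693 = $382.
Total: $8,910 + $96 + $382 = $9,388.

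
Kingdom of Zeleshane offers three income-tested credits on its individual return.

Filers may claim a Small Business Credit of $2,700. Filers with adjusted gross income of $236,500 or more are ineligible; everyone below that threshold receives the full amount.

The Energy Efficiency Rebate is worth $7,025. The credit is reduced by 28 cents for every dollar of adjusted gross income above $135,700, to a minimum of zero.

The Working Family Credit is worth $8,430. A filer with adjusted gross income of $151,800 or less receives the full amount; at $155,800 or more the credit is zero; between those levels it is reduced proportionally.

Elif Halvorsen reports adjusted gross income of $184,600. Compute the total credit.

$2,700

Small Business Credit: $184,600 is below the $236,500 cutoff, so the full $2,700 applies.
Energy Efficiency Rebate: 28% of the $48,900 excess over $135,700 is $13,692 ≥ base, so the credit is $0.
Working Family Credit: $184,600 is at or above $155,800, so the credit is $0.
Total: $2,700 + $0 + $0 = $2,700.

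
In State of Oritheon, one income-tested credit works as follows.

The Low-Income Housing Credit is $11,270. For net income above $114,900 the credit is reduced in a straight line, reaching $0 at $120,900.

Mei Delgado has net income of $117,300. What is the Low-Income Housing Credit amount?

Low-Income Housing Credit: $117,300 is $2,400 into a $6,000 phase-out range, leaving 3,600/6,000 of the credit: $11,270 × 3,600/6,000 = $6,762.

$6,762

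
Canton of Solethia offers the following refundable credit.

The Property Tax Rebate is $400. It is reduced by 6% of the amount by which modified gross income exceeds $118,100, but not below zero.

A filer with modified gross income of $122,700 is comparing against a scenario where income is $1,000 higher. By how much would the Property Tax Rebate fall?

$60

At $122,700 — 6% of the $4,600 excess over $118,100 is $276; credit = $400 − $276 = $124.
At $123,700 — 6% of the $5,600 excess over $118,100 is $336; credit = $400 − $336 = $64.
Lost: $124 − $64 = $60.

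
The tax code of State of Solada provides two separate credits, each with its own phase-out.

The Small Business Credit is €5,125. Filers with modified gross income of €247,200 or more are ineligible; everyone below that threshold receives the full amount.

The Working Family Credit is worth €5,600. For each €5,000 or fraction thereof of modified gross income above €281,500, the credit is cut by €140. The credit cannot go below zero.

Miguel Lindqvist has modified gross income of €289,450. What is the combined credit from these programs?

Small Business Credit: €289,450 meets or exceeds the €247,200 cutoff, so the credit is €0.
Working Family Credit: income exceeds €281,500 by €7,950, which is 2 full-or-partial €5,000 increments; reduction = 2 × €140 = €280, leaving €5,320.
Total: €0 + €5,320 = €5,320.

€5,320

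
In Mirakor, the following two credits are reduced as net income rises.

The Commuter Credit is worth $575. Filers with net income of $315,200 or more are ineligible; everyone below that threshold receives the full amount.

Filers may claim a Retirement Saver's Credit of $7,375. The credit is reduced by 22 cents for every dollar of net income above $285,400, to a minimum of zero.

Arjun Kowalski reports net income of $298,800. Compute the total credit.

$5,002

Commuter Credit: $298,800 is below the $315,200 cutoff, so the full $575 applies.
Retirement Saver's Credit: 22% of the $13,400 excess over $285,400 is $2,948; credit = $7,375 − $2,948 = $4,427.
Total: $575 + $4,427 = $5,002.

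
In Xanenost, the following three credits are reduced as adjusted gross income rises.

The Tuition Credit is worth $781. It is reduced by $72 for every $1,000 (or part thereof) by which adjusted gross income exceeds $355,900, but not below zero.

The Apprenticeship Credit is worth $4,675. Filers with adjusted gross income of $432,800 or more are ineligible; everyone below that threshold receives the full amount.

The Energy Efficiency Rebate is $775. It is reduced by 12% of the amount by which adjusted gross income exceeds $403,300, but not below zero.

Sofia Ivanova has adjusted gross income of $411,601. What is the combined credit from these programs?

$4,675

Tuition Credit: income exceeds $355,900 by $55,701 → 56 increments × $72 = $4,032 ≥ base, so the credit is $0.
Apprenticeship Credit: $411,601 is below the $432,800 cutoff, so the full $4,675 applies.
Energy Efficiency Rebate: 12% of the $8,301 excess over $403,300 is $996.12 ≥ base, so the credit is $0.
Total: $0 + $4,675 + $0 = $4,675.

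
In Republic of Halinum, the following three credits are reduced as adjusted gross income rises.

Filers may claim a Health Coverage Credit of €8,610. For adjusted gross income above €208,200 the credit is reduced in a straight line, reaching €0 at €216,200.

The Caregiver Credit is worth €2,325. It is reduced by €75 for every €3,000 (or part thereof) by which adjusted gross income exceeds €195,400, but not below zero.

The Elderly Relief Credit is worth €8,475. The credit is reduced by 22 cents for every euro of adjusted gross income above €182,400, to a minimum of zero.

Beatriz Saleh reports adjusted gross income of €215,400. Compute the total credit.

€3,876

Health Coverage Credit: €215,400 is €7,200 into a €8,000 phase-out range, leaving 800/8,000 of the credit: €8,610 × 800/8,000 = €861.
Caregiver Credit: income exceeds €195,400 by €20,000, which is 7 full-or-partial €3,000 increments; reduction = 7 × €75 = €525, leaving €1,800.
Elderly Relief Credit: 22% of the €33,000 excess over €182,400 is €7,260; credit = €8,475 − €7,260 = €1,215.
Total: €861 + €1,800 + €1,215 = €3,876.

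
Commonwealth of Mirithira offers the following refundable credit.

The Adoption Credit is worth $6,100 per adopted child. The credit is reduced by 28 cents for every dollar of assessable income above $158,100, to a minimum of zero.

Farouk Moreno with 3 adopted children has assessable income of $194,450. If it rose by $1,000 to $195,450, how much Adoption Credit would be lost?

$280

At $194,450 — base = 3 × $6,100 = $18,300. 28% of the $36,350 excess over $158,100 is $10,178; credit = $18,300 − $10,178 = $8,122.
At $195,450 — base = 3 × $6,100 = $18,300. 28% of the $37,350 excess over $158,100 is $10,458; credit = $18,300 − $10,458 = $7,842.
Lost: $8,122 − $7,842 = $280.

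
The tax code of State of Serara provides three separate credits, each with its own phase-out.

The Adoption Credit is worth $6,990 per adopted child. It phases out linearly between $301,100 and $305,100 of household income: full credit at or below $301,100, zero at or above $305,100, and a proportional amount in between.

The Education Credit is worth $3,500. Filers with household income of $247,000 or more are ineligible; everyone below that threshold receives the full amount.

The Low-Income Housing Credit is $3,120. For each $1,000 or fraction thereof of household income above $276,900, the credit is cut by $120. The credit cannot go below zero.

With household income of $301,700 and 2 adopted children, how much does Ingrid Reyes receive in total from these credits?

Adoption Credit: base = 2 × $6,990 = $13,980. $301,700 is $600 into a $4,000 phase-out range, leaving 3,400/4,000 of the credit: $13,980 × 3,400/4,000 = $11,883.
Education Credit: $301,700 meets or exceeds the $247,000 cutoff, so the credit is $0.
Low-Income Housing Credit: income exceeds $276,900 by $24,800, which is 25 full-or-partial $1,000 increments; reduction = 25 × $120 = $3,000, leaving $120.
Total: $11,883 + $0 + $120 = $12,003.

$12,003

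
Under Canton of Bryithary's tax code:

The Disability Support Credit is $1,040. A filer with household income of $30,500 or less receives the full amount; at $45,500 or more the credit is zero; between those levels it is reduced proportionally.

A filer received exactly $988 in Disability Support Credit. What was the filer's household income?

$988 is 988/1,040 of the full $1,040, so 52/1,040 of the $15,000 range has been used: income = $30,500 + $15,000 × 52/1,040 = $31,250.

$31,250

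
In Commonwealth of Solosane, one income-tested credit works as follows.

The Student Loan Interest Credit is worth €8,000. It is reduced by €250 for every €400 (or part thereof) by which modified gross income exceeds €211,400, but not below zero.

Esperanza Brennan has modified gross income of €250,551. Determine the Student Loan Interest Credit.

Student Loan Interest Credit: income exceeds €211,400 by €39,151 → 98 increments × €250 = €24,500 ≥ base, so the credit is €0.

€0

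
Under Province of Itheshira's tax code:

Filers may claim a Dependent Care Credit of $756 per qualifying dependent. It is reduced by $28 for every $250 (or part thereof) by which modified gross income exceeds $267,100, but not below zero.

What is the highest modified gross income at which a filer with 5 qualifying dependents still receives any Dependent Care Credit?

$300,600

Full credit = 5 × $756 = $3,780.
After 134 increments the reduction is 134 × $28 = $3,752, leaving $28; one more increment wipes it out. Increment 134 ends at excess 134 × $250 = $33,500, so the highest qualifying income is $267,100 + $33,500 = $300,600.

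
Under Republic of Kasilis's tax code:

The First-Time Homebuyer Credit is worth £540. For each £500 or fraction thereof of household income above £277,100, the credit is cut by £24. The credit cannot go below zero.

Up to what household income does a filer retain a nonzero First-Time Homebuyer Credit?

£288,100

After 22 increments the reduction is 22 × £24 = £528, leaving £12; one more increment wipes it out. Increment 22 ends at excess 22 × £500 = £11,000, so the highest qualifying income is £277,100 + £11,000 = £288,100.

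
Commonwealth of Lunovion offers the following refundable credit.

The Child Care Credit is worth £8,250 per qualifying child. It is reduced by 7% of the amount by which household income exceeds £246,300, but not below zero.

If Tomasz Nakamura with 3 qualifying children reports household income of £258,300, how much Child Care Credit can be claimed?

£23,910

Child Care Credit: base = 3 × £8,250 = £24,750. 7% of the £12,000 excess over £246,300 is £840; credit = £24,750 − £840 = £23,910.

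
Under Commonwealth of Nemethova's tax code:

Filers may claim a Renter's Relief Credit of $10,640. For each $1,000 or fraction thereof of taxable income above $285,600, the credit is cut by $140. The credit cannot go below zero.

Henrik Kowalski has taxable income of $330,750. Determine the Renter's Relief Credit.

$4,200

Renter's Relief Credit: income exceeds $285,600 by $45,150, which is 46 full-or-partial $1,000 increments; reduction = 46 × $140 = $6,440, leaving $4,200.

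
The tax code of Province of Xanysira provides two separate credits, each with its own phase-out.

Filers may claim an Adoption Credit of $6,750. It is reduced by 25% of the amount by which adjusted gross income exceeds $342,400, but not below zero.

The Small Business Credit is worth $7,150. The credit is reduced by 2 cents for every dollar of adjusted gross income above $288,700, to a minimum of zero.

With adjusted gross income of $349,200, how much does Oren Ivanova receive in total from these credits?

$10,990

Adoption Credit: 25% of the $6,800 excess over $342,400 is $1,700; credit = $6,750 − $1,700 = $5,050.
Small Business Credit: 2% of the $60,500 excess over $288,700 is $1,210; credit = $7,150 − $1,210 = $5,940.
Total: $5,050 + $5,940 = $10,990.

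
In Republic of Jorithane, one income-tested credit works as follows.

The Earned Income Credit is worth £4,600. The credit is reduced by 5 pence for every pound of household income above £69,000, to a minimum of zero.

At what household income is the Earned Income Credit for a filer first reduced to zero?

The credit falls by 5% of each pound above £69,000, so it reaches zero when the excess is £4,600 / 5% = £92,000: income = £69,000 + £92,000 = £161,000.

£161,000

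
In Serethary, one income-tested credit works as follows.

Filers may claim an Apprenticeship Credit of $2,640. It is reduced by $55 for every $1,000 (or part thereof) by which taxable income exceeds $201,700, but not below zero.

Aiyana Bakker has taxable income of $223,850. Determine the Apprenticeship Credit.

Apprenticeship Credit: income exceeds $201,700 by $22,150, which is 23 full-or-partial $1,000 increments; reduction = 23 × $55 = $1,265, leaving $1,375.

$1,375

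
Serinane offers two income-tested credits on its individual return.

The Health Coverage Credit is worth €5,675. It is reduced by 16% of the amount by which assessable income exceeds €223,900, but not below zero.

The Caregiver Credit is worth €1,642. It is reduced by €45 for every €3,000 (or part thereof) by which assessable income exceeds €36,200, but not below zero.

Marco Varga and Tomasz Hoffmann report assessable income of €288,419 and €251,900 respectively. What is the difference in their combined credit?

€1,195

Marco (€288,419): Health Coverage Credit: 16% of the €64,519 excess over €223,900 is €10,323.04 ≥ base, so the credit is €0. Caregiver Credit: income exceeds €36,200 by €252,219 → 85 increments × €45 = €3,825 ≥ base, so the credit is €0. total €0 + €0 = €0
Tomasz (€251,900): Health Coverage Credit: 16% of the €28,000 excess over €223,900 is €4,480; credit = €5,675 − €4,480 = €1,195. Caregiver Credit: income exceeds €36,200 by €215,700 → 72 increments × €45 = €3,240 ≥ base, so the credit is €0. total €1,195 + €0 = €1,195
Difference: |€0 − €1,195| = €1,195.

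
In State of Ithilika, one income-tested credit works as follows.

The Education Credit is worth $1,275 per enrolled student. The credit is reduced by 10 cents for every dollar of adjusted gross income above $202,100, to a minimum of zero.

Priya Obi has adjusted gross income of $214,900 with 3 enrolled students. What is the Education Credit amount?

Education Credit: base = 3 × $1,275 = $3,825. 10% of the $12,800 excess over $202,100 is $1,280; credit = $3,825 − $1,280 = $2,545.

$2,545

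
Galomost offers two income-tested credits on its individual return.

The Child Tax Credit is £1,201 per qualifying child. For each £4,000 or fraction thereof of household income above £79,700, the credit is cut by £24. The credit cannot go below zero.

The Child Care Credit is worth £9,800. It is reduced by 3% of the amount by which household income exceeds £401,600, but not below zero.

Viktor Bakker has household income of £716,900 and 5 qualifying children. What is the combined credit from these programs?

Child Tax Credit: base = 5 × £1,201 = £6,005. income exceeds £79,700 by £637,200, which is 160 full-or-partial £4,000 increments; reduction = 160 × £24 = £3,840, leaving £2,165.
Child Care Credit: 3% of the £315,300 excess over £401,600 is £9,459; credit = £9,800 − £9,459 = £341.
Total: £2,165 + £341 = £2,506.

£2,506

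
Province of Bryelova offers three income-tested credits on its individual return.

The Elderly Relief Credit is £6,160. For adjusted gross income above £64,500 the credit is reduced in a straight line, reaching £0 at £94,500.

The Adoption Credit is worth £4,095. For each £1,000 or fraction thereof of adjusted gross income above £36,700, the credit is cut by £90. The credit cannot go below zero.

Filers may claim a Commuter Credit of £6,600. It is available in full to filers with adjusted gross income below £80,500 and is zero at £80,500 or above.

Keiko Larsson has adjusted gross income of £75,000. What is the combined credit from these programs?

£11,189

Elderly Relief Credit: £75,000 is £10,500 into a £30,000 phase-out range, leaving 19,500/30,000 of the credit: £6,160 × 19,500/30,000 = £4,004.
Adoption Credit: income exceeds £36,700 by £38,300, which is 39 full-or-partial £1,000 increments; reduction = 39 × £90 = £3,510, leaving £585.
Commuter Credit: £75,000 is below the £80,500 cutoff, so the full £6,600 applies.
Total: £4,004 + £585 + £6,600 = £11,189.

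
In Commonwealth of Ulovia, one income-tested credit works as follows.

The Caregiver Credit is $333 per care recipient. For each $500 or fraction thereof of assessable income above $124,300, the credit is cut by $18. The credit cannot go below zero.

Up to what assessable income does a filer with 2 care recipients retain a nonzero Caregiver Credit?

$142,300

Full credit = 2 × $333 = $666.
After 36 increments the reduction is 36 × $18 = $648, leaving $18; one more increment wipes it out. Increment 36 ends at excess 36 × $500 = $18,000, so the highest qualifying income is $124,300 + $18,000 = $142,300.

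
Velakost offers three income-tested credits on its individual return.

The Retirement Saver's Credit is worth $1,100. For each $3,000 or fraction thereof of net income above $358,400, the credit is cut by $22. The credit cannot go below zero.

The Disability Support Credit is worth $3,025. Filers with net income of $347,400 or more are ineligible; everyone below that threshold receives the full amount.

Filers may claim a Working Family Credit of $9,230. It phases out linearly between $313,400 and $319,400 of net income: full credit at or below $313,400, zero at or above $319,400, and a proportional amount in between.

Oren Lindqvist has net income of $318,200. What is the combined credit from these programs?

$5,971

Retirement Saver's Credit: $318,200 is at or below the $358,400 threshold, so the full $1,100 applies.
Disability Support Credit: $318,200 is below the $347,400 cutoff, so the full $3,025 applies.
Working Family Credit: $318,200 is $4,800 into a $6,000 phase-out range, leaving 1,200/6,000 of the credit: $9,230 × 1,200/6,000 = $1,846.
Total: $1,100 + $3,025 + $1,846 = $5,971.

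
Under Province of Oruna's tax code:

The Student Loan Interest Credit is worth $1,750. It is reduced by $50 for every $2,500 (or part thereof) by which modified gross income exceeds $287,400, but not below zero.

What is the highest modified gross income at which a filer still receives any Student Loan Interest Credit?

After 34 increments the reduction is 34 × $50 = $1,700, leaving $50; one more increment wipes it out. Increment 34 ends at excess 34 × $2,500 = $85,000, so the highest qualifying income is $287,400 + $85,000 = $372,400.

$372,400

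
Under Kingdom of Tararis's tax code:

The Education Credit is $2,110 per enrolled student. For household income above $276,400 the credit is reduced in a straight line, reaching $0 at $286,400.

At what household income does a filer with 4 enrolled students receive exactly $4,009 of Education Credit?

$281,650

Full credit = 4 × $2,110 = $8,440.
$4,009 is 4,009/8,440 of the full $8,440, so 4,431/8,440 of the $10,000 range has been used: income = $276,400 + $10,000 × 4,431/8,440 = $281,650.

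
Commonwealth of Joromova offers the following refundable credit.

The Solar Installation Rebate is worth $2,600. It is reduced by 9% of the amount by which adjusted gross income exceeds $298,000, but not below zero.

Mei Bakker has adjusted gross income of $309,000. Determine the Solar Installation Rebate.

$1,610

Solar Installation Rebate: 9% of the $11,000 excess over $298,000 is $990; credit = $2,600 − $990 = $1,610.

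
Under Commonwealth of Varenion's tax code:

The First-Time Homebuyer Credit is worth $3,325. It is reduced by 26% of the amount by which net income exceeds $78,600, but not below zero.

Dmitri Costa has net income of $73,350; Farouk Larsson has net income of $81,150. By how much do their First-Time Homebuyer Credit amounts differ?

Dmitri ($73,350): First-Time Homebuyer Credit: $73,350 is at or below the $78,600 threshold, so the full $3,325 applies.
Farouk ($81,150): First-Time Homebuyer Credit: 26% of the $2,550 excess over $78,600 is $663; credit = $3,325 − $663 = $2,662.
Difference: |$3,325 − $2,662| = $663.

$663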